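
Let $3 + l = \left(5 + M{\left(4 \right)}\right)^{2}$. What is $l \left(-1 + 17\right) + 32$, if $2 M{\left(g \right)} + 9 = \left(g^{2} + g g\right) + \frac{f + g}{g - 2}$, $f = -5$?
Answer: $4209$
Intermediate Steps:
$M{\left(g \right)} = - \frac{9}{2} + g^{2} + \frac{-5 + g}{2 \left(-2 + g\right)}$ ($M{\left(g \right)} = - \frac{9}{2} + \frac{\left(g^{2} + g g\right) + \frac{-5 + g}{g - 2}}{2} = - \frac{9}{2} + \frac{\left(g^{2} + g^{2}\right) + \frac{-5 + g}{-2 + g}}{2} = - \frac{9}{2} + \frac{2 g^{2} + \frac{-5 + g}{-2 + g}}{2} = - \frac{9}{2} + \left(g^{2} + \frac{-5 + g}{2 \left(-2 + g\right)}\right) = - \frac{9}{2} + g^{2} + \frac{-5 + g}{2 \left(-2 + g\right)}$)
$l = \frac{4177}{16}$ ($l = -3 + \left(5 + \frac{\frac{13}{2} + 4^{3} - 16 - 2 \cdot 4^{2}}{-2 + 4}\right)^{2} = -3 + \left(5 + \frac{\frac{13}{2} + 64 - 16 - 32}{2}\right)^{2} = -3 + \left(5 + \frac{1}{2} \cdot \frac{45}{2}\right)^{2} = -3 + \left(5 + \frac{45}{4}\right)^{2} = -3 + \left(\frac{65}{4}\right)^{2} = -3 + \frac{4225}{16} = \frac{4177}{16} \approx 261.06$)
$l \left(-1 + 17\right) + 32 = \frac{4177 \left(-1 + 17\right)}{16} + 32 = \frac{4177}{16} \cdot 16 + 32 = 4177 + 32 = 4209$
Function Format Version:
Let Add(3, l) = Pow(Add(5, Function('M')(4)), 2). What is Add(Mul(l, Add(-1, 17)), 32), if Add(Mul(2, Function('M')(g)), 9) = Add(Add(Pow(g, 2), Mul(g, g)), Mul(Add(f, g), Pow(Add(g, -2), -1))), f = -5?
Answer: 4209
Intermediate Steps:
Function('M')(g) = Add(Rational(-9, 2), Pow(g, 2), Mul(Rational(1, 2), Pow(Add(-2, g), -1), Add(-5, g))) (Function('M')(g) = Add(Rational(-9, 2), Mul(Rational(1, 2), Add(Add(Pow(g, 2), Mul(g, g)), Mul(Add(-5, g), Pow(Add(g, -2), -1))))) = Add(Rational(-9, 2), Mul(Rational(1, 2), Add(Add(Pow(g, 2), Pow(g, 2)), Mul(Add(-5, g), Pow(Add(-2, g), -1))))) = Add(Rational(-9, 2), Mul(Rational(1, 2), Add(Mul(2, Pow(g, 2)), Mul(Pow(Add(-2, g), -1), Add(-5, g))))) = Add(Rational(-9, 2), Add(Pow(g, 2), Mul(Rational(1, 2), Pow(Add(-2, g), -1), Add(-5, g)))) = Add(Rational(-9, 2), Pow(g, 2), Mul(Rational(1, 2), Pow(Add(-2, g), -1), Add(-5, g))))
l = Rational(4177, 16) (l = Add(-3, Pow(Add(5, Mul(Pow(Add(-2, 4), -1), Add(Rational(13, 2), Pow(4, 3), Mul(-4, 4), Mul(-2, Pow(4, 2))))), 2)) = Add(-3, Pow(Add(5, Mul(Pow(2, -1), Add(Rational(13, 2), 64, -16, Mul(-2, 16)))), 2)) = Add(-3, Pow(Add(5, Mul(Rational(1, 2), Add(Rational(13, 2), 64, -16, -32))), 2)) = Add(-3, Pow(Add(5, Mul(Rational(1, 2), Rational(45, 2))), 2)) = Add(-3, Pow(Add(5, Rational(45, 4)), 2)) = Add(-3, Pow(Rational(65, 4), 2)) = Add(-3, Rational(4225, 16)) = Rational(4177, 16) ≈ 261.06)
Add(Mul(l, Add(-1, 17)), 32) = Add(Mul(Rational(4177, 16), Add(-1, 17)), 32) = Add(Mul(Rational(4177, 16), 16), 32) = Add(4177, 32) = 4209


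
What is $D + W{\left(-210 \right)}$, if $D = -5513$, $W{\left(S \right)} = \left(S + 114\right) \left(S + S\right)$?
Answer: $34807$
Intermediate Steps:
$W{\left(S \right)} = 2 S \left(114 + S\right)$ ($W{\left(S \right)} = \left(114 + S\right) 2 S = 2 S \left(114 + S\right)$)
$D + W{\left(-210 \right)} = -5513 + 2 \left(-210\right) \left(114 - 210\right) = -5513 + 2 \left(-210\right) \left(-96\right) = -5513 + 40320 = 34807$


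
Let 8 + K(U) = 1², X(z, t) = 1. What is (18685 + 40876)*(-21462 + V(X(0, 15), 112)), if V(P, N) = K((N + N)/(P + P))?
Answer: -1278715109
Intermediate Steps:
K(U) = -7 (K(U) = -8 + 1² = -8 + 1 = -7)
V(P, N) = -7
(18685 + 40876)*(-21462 + V(X(0, 15), 112)) = (18685 + 40876)*(-21462 - 7) = 59561*(-21469) = -1278715109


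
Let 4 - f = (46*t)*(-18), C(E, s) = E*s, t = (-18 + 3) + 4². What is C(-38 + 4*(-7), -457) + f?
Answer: 30994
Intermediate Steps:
t = 1 (t = -15 + 16 = 1)
f = 832 (f = 4 - 46*1*(-18) = 4 - 46*(-18) = 4 - 1*(-828) = 4 + 828 = 832)
C(-38 + 4*(-7), -457) + f = (-38 + 4*(-7))*(-457) + 832 = (-38 - 28)*(-457) + 832 = -66*(-457) + 832 = 30162 + 832 = 30994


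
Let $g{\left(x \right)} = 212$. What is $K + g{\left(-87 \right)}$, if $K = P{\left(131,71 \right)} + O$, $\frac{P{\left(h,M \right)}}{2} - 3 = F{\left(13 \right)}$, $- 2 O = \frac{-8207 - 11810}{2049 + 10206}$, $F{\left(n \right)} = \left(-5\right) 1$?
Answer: $\frac{5118097}{24510} \approx 208.82$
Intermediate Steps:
$F{\left(n \right)} = -5$
$O = \frac{20017}{24510}$ ($O = - \frac{\left(-8207 - 11810\right) \frac{1}{2049 + 10206}}{2} = - \frac{\left(-20017\right) \frac{1}{12255}}{2} = \left(- \frac{1}{2}\right) \left(- \frac{20017}{12255}\right) = \frac{20017}{24510} \approx 0.81669$)
$P{\left(h,M \right)} = -4$ ($P{\left(h,M \right)} = 6 + 2 \left(-5\right) = 6 - 10 = -4$)
$K = - \frac{78023}{24510}$ ($K = -4 + \frac{20017}{24510} = - \frac{78023}{24510} \approx -3.1833$)
$K + g{\left(-87 \right)} = - \frac{78023}{24510} + 212 = \frac{5118097}{24510}$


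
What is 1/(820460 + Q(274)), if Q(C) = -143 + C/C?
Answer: 1/820318 ≈ 1.2190e-6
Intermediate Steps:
Q(C) = -142 (Q(C) = -143 + 1 = -142)
1/(820460 + Q(274)) = 1/(820460 - 142) = 1/820318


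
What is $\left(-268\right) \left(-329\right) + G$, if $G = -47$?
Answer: $88125$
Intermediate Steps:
$\left(-268\right) \left(-329\right) + G = \left(-268\right) \left(-329\right) - 47 = 88172 - 47 = 88125$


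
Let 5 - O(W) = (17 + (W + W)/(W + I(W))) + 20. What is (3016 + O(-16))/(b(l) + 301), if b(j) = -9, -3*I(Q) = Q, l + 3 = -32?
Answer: 2981/292 ≈ 10.209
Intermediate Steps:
l = -35 (l = -3 - 32 = -35)
I(Q) = -Q/3
O(W) = -35 (O(W) = 5 - ((17 + (W + W)/(W - W/3)) + 20) = 5 - ((17 + (2*W)/((2*W/3))) + 20) = 5 - ((17 + (2*W)*(3/(2*W))) + 20) = 5 - ((17 + 3) + 20) = 5 - (20 + 20) = 5 - 1*40 = 5 - 40 = -35)
(3016 + O(-16))/(b(l) + 301) = (3016 - 35)/(-9 + 301) = 2981/292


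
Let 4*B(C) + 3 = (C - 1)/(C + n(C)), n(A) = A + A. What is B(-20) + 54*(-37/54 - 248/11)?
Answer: -1104503/880 ≈ -1255.1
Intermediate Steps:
n(A) = 2*A
B(C) = -¾ + (-1 + C)/(12*C) (B(C) = -¾ + ((C - 1)/(C + 2*C))/4 = -¾ + ((-1 + C)/((3*C)))/4 = -¾ + ((-1 + C)*(1/(3*C)))/4 = -¾ + ((-1 + C)/(3*C))/4 = -¾ + (-1 + C)/(12*C))
B(-20) + 54*(-37/54 - 248/11) = (1/12)*(-1 - 8*(-20))/(-20) + 54*(-37/54 - 248/11) = (1/12)*(-1/20)*(-1 + 160) + 54*(-37*1/54 - 248*1/11) = (1/12)*(-1/20)*159 + 54*(-37/54 - 248/11) = -53/80 + 54*(-13799/594) = -53/80 - 13799/11 = -1104503/880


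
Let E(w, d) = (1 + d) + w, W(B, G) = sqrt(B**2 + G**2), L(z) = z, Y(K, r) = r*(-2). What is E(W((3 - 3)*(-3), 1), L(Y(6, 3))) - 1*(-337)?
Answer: 333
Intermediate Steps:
Y(K, r) = -2*r
E(w, d) = 1 + d + w
E(W((3 - 3)*(-3), 1), L(Y(6, 3))) - 1*(-337) = (1 - 2*3 + sqrt(((3 - 3)*(-3))**2 + 1**2)) - 1*(-337) = (1 - 6 + sqrt((0*(-3))**2 + 1)) + 337 = (1 - 6 + sqrt(0**2 + 1)) + 337 = (1 - 6 + sqrt(0 + 1)) + 337 = (1 - 6 + sqrt(1)) + 337 = (1 - 6 + 1) + 337 = -4 + 337 = 333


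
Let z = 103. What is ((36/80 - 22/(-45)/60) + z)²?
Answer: 78029159569/7290000 ≈ 10704.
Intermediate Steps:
((36/80 - 22/(-45)/60) + z)² = ((36/80 - 22/(-45)/60) + 103)² = ((36*(1/80) - 22*(-1/45)*(1/60)) + 103)² = ((9/20 + (22/45)*(1/60)) + 103)² = ((9/20 + 11/1350) + 103)² = (1237/2700 + 103)² = (279337/2700)² = 78029159569/7290000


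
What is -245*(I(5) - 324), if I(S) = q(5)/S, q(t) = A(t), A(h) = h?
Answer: 79135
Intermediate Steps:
q(t) = t
I(S) = 5/S
-245*(I(5) - 324) = -245*(5/5 - 324) = -245*(5*(⅕) - 324) = -245*(1 - 324) = -245*(-323) = 79135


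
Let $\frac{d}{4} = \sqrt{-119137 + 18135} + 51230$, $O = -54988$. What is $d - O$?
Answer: $259908 + 4 i \sqrt{101002} \approx 2.5991 \cdot 10^{5} + 1271.2 i$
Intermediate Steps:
$d = 204920 + 4 i \sqrt{101002}$ ($d = 4 \left(\sqrt{-119137 + 18135} + 51230\right) = 4 \left(\sqrt{-101002} + 51230\right) = 4 \left(i \sqrt{101002} + 51230\right) = 4 \left(51230 + i \sqrt{101002}\right) = 204920 + 4 i \sqrt{101002} \approx 2.0492 \cdot 10^{5} + 1271.2 i$)
$d - O = \left(204920 + 4 i \sqrt{101002}\right) - -54988 = \left(204920 + 4 i \sqrt{101002}\right) + 54988 = 259908 + 4 i \sqrt{101002}$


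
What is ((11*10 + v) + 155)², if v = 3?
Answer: 71824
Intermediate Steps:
((11*10 + v) + 155)² = ((11*10 + 3) + 155)² = ((110 + 3) + 155)² = (113 + 155)² = 268² = 71824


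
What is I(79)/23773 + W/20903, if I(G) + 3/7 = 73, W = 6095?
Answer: 1024893769/3478489133 ≈ 0.29464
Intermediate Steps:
I(G) = 508/7 (I(G) = -3/7 + 73 = 508/7)
I(79)/23773 + W/20903 = (508/7)/23773 + 6095/20903 = (508/7)*(1/23773) + 6095*(1/20903) = 508/166411 + 6095/20903 = 1024893769/3478489133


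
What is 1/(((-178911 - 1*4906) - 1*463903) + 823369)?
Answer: 1/175649 ≈ 5.6932e-6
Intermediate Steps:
1/(((-178911 - 1*4906) - 1*463903) + 823369) = 1/(((-178911 - 4906) - 463903) + 823369) = 1/((-183817 - 463903) + 823369) = 1/(-647720 + 823369) = 1/175649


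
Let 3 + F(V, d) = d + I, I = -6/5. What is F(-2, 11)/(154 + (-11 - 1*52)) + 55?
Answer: 25059/455 ≈ 55.075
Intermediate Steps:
I = -6/5 (I = -6*⅕ = -6/5 ≈ -1.2000)
F(V, d) = -21/5 + d (F(V, d) = -3 + (d - 6/5) = -3 + (-6/5 + d) = -21/5 + d)
F(-2, 11)/(154 + (-11 - 1*52)) + 55 = (-21/5 + 11)/(154 + (-11 - 1*52)) + 55 = (34/5)/(154 + (-11 - 52)) + 55 = (34/5)/(154 - 63) + 55 = (34/5)/91 + 55 = (1/91)*(34/5) + 55 = 34/455 + 55 = 25059/455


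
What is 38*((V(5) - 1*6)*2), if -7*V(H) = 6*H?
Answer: -5472/7 ≈ -781.71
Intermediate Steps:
V(H) = -6*H/7
38*((V(5) - 1*6)*2) = 38*((-6/7*5 - 1*6)*2) = 38*((-30/7 - 6)*2) = 38*(-72/7*2) = 38*(-144/7) = -5472/7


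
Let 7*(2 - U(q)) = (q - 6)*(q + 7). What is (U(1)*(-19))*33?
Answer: -33858/7 ≈ -4836.9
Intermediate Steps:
U(q) = 2 - (-6 + q)*(7 + q)/7 (U(q) = 2 - (q - 6)*(q + 7)/7 = 2 - (-6 + q)*(7 + q)/7)
(U(1)*(-19))*33 = ((8 - 1/7*1 - 1/7*1**2)*(-19))*33 = ((8 - 1/7 - 1/7*1)*(-19))*33 = ((8 - 1/7 - 1/7)*(-19))*33 = ((54/7)*(-19))*33 = -1026/7*33 = -33858/7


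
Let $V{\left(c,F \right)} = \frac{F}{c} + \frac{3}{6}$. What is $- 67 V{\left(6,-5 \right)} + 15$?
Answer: $\frac{112}{3} \approx 37.333$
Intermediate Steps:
$V{\left(c,F \right)} = \frac{1}{2} + \frac{F}{c}$ ($V{\left(c,F \right)} = \frac{F}{c} + 3 \cdot \frac{1}{6} = \frac{F}{c} + \frac{1}{2} = \frac{1}{2} + \frac{F}{c}$)
$- 67 V{\left(6,-5 \right)} + 15 = - 67 \frac{-5 + \frac{1}{2} \cdot 6}{6} + 15 = - 67 \frac{-5 + 3}{6} + 15 = - 67 \cdot \frac{1}{6} \left(-2\right) + 15 = \left(-67\right) \left(- \frac{1}{3}\right) + 15 = \frac{67}{3} + 15 = \frac{112}{3}$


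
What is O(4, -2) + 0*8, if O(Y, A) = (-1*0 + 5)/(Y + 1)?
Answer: 1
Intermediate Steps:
O(Y, A) = 5/(1 + Y) (O(Y, A) = (0 + 5)/(1 + Y) = 5/(1 + Y))
O(4, -2) + 0*8 = 5/(1 + 4) + 0*8 = 5/5 + 0 = 5*(⅕) + 0 = 1 + 0 = 1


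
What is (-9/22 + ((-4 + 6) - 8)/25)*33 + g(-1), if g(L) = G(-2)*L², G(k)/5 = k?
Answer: -1571/50 ≈ -31.420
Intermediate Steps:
G(k) = 5*k
g(L) = -10*L² (g(L) = (5*(-2))*L² = -10*L²)
(-9/22 + ((-4 + 6) - 8)/25)*33 + g(-1) = (-9/22 + ((-4 + 6) - 8)/25)*33 - 10*(-1)² = (-9*1/22 + (2 - 8)*(1/25))*33 - 10*1 = (-9/22 - 6*1/25)*33 - 10 = (-9/22 - 6/25)*33 - 10 = -357/550*33 - 10 = -1071/50 - 10 = -1571/50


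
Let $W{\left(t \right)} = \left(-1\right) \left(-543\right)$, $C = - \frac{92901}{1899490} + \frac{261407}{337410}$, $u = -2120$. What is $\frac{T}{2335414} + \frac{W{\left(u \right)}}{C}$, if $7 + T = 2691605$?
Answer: $\frac{20350132065761539544}{27160529455717307} \approx 749.25$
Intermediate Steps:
$T = 2691598$ ($T = -7 + 2691605 = 2691598$)
$C = \frac{23259712801}{32045346045}$ ($C = \left(-92901\right) \frac{1}{1899490} + 261407 \cdot \frac{1}{337410} = - \frac{92901}{1899490} + \frac{261407}{337410} = \frac{23259712801}{32045346045} \approx 0.72584$)
$W{\left(t \right)} = 543$
$\frac{T}{2335414} + \frac{W{\left(u \right)}}{C} = \frac{2691598}{2335414} + \frac{543}{\frac{23259712801}{32045346045}} = 2691598 \cdot \frac{1}{2335414} + 543 \cdot \frac{32045346045}{23259712801} = \frac{1345799}{1167707} + \frac{17400622902435}{23259712801} = \frac{20350132065761539544}{27160529455717307}$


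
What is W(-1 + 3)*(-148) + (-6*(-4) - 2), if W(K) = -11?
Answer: 1650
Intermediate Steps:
W(-1 + 3)*(-148) + (-6*(-4) - 2) = -11*(-148) + (-6*(-4) - 2) = 1628 + (24 - 2) = 1628 + 22 = 1650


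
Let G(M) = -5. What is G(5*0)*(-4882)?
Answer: 24410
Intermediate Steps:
G(5*0)*(-4882) = -5*(-4882) = 24410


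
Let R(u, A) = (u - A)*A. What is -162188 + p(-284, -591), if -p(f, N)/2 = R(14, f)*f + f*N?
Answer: -48568852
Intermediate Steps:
R(u, A) = A*(u - A)
p(f, N) = -2*N*f - 2*f²*(14 - f) (p(f, N) = -2*((f*(14 - f))*f + f*N) = -2*(f²*(14 - f) + N*f) = -2*(N*f + f²*(14 - f)) = -2*N*f - 2*f²*(14 - f))
-162188 + p(-284, -591) = -162188 - 2*(-284)*(-591 - 1*(-284)*(-14 - 284)) = -162188 - 2*(-284)*(-591 - 1*(-284)*(-298)) = -162188 - 2*(-284)*(-591 - 84632) = -162188 - 2*(-284)*(-85223) = -162188 - 48406664 = -48568852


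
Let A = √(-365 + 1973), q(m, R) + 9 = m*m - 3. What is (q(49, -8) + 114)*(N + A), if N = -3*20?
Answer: -150180 + 5006*√402 ≈ -49810.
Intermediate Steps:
q(m, R) = -12 + m² (q(m, R) = -9 + (m*m - 3) = -9 + (m² - 3) = -9 + (-3 + m²) = -12 + m²)
A = 2*√402 (A = √1608 = 2*√402 ≈ 40.100)
N = -60
(q(49, -8) + 114)*(N + A) = ((-12 + 49²) + 114)*(-60 + 2*√402) = ((-12 + 2401) + 114)*(-60 + 2*√402) = (2389 + 114)*(-60 + 2*√402) = 2503*(-60 + 2*√402) = -150180 + 5006*√402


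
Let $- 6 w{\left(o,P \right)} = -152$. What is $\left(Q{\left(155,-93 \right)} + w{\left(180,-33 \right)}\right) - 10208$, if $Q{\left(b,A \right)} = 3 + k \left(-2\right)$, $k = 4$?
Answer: $- \frac{30563}{3} \approx -10188.0$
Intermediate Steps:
$w{\left(o,P \right)} = \frac{76}{3}$ ($w{\left(o,P \right)} = \left(- \frac{1}{6}\right) \left(-152\right) = \frac{76}{3}$)
$Q{\left(b,A \right)} = -5$ ($Q{\left(b,A \right)} = 3 + 4 \left(-2\right) = 3 - 8 = -5$)
$\left(Q{\left(155,-93 \right)} + w{\left(180,-33 \right)}\right) - 10208 = \left(-5 + \frac{76}{3}\right) - 10208 = \frac{61}{3} - 10208 = - \frac{30563}{3}$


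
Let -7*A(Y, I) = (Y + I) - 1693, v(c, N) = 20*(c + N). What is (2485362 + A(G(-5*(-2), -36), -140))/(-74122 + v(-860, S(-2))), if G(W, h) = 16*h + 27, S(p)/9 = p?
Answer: -8699958/320887 ≈ -27.112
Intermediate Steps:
S(p) = 9*p
G(W, h) = 27 + 16*h
v(c, N) = 20*N + 20*c (v(c, N) = 20*(N + c) = 20*N + 20*c)
A(Y, I) = 1693/7 - I/7 - Y/7 (A(Y, I) = -((Y + I) - 1693)/7 = -((I + Y) - 1693)/7 = -(-1693 + I + Y)/7 = 1693/7 - I/7 - Y/7)
(2485362 + A(G(-5*(-2), -36), -140))/(-74122 + v(-860, S(-2))) = (2485362 + (1693/7 - ⅐*(-140) - (27 + 16*(-36))/7))/(-74122 + (20*(9*(-2)) + 20*(-860))) = (2485362 + (1693/7 + 20 - (27 - 576)/7))/(-74122 + (20*(-18) - 17200)) = (2485362 + (1693/7 + 20 - ⅐*(-549)))/(-74122 + (-360 - 17200)) = (2485362 + (1693/7 + 20 + 549/7))/(-74122 - 17560) = (2485362 + 2382/7)/(-91682) = (17399916/7)*(-1/91682) = -8699958/320887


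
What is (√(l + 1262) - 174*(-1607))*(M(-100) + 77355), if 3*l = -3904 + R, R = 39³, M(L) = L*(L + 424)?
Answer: 12570227190 + 14985*√177603 ≈ 1.2577e+10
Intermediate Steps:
M(L) = L*(424 + L)
R = 59319
l = 55415/3 (l = (-3904 + 59319)/3 = (⅓)*55415 = 55415/3 ≈ 18472.)
(√(l + 1262) - 174*(-1607))*(M(-100) + 77355) = (√(55415/3 + 1262) - 174*(-1607))*(-100*(424 - 100) + 77355) = (√(59201/3) + 279618)*(-100*324 + 77355) = (√177603/3 + 279618)*(-32400 + 77355) = (279618 + √177603/3)*44955 = 12570227190 + 14985*√177603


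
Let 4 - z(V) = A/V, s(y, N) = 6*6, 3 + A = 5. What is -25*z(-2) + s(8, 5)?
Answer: -89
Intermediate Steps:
A = 2 (A = -3 + 5 = 2)
s(y, N) = 36
z(V) = 4 - 2/V
-25*z(-2) + s(8, 5) = -25*(4 - 2/(-2)) + 36 = -25*(4 - 2*(-1/2)) + 36 = -25*(4 + 1) + 36 = -25*5 + 36 = -125 + 36 = -89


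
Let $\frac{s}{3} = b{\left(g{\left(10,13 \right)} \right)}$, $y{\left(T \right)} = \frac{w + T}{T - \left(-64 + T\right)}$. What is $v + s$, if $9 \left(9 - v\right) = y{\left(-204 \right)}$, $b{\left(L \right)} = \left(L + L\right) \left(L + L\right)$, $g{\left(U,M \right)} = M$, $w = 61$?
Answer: $\frac{1173455}{576} \approx 2037.2$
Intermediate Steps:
$b{\left(L \right)} = 4 L^{2}$ ($b{\left(L \right)} = 2 L 2 L = 4 L^{2}$)
$y{\left(T \right)} = \frac{61}{64} + \frac{T}{64}$ ($y{\left(T \right)} = \frac{61 + T}{T - \left(-64 + T\right)} = \frac{61 + T}{64} = \left(61 + T\right) \frac{1}{64} = \frac{61}{64} + \frac{T}{64}$)
$v = \frac{5327}{576}$ ($v = 9 - \frac{\frac{61}{64} + \frac{1}{64} \left(-204\right)}{9} = 9 - \frac{\frac{61}{64} - \frac{51}{16}}{9} = 9 - - \frac{143}{576} = 9 + \frac{143}{576} = \frac{5327}{576} \approx 9.2483$)
$s = 2028$ ($s = 3 \cdot 4 \cdot 13^{2} = 3 \cdot 4 \cdot 169 = 3 \cdot 676 = 2028$)
$v + s = \frac{5327}{576} + 2028 = \frac{1173455}{576}$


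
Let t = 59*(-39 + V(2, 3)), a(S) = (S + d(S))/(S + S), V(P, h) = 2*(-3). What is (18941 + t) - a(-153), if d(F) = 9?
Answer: 276854/17 ≈ 16286.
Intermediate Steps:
V(P, h) = -6
a(S) = (9 + S)/(2*S) (a(S) = (S + 9)/(S + S) = (9 + S)/((2*S)) = (9 + S)*(1/(2*S)) = (9 + S)/(2*S))
t = -2655 (t = 59*(-39 - 6) = 59*(-45) = -2655)
(18941 + t) - a(-153) = (18941 - 2655) - (9 - 153)/(2*(-153)) = 16286 - (-1)*(-144)/(2*153) = 16286 - 1*8/17 = 16286 - 8/17 = 276854/17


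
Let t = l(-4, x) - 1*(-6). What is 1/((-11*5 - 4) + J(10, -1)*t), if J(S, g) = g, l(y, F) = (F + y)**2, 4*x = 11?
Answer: -16/1065 ≈ -0.015023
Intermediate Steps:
x = 11/4 (x = (1/4)*11 = 11/4 ≈ 2.7500)
t = 121/16 (t = (11/4 - 4)**2 - 1*(-6) = (-5/4)**2 + 6 = 25/16 + 6 = 121/16 ≈ 7.5625)
1/((-11*5 - 4) + J(10, -1)*t) = 1/((-11*5 - 4) - 1*121/16) = 1/((-55 - 4) - 121/16) = 1/(-59 - 121/16) = 1/(-1065/16) = -16/1065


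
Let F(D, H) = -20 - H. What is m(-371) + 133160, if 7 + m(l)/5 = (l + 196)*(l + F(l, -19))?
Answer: 458625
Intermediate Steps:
m(l) = -35 + 5*(-1 + l)*(196 + l) (m(l) = -35 + 5*((l + 196)*(l + (-20 - 1*(-19)))) = -35 + 5*((196 + l)*(l + (-20 + 19))) = -35 + 5*((196 + l)*(l - 1)) = -35 + 5*((196 + l)*(-1 + l)) = -35 + 5*((-1 + l)*(196 + l)) = -35 + 5*(-1 + l)*(196 + l))
m(-371) + 133160 = (-1015 + 5*(-371)² + 975*(-371)) + 133160 = (-1015 + 5*137641 - 361725) + 133160 = (-1015 + 688205 - 361725) + 133160 = 325465 + 133160 = 458625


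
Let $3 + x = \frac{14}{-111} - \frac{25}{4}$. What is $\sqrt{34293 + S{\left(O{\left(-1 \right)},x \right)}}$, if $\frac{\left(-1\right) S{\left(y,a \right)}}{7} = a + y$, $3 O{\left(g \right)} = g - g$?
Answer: $\frac{\sqrt{1693330863}}{222} \approx 185.36$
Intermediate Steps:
$O{\left(g \right)} = 0$ ($O{\left(g \right)} = \frac{g - g}{3} = \frac{1}{3} \cdot 0 = 0$)
$x = - \frac{4163}{444}$ ($x = -3 + \left(\frac{14}{-111} - \frac{25}{4}\right) = -3 + \left(14 \left(- \frac{1}{111}\right) - \frac{25}{4}\right) = -3 - \frac{2831}{444} = - \frac{4163}{444} \approx -9.3761$)
$S{\left(y,a \right)} = - 7 a - 7 y$ ($S{\left(y,a \right)} = - 7 \left(a + y\right) = - 7 a - 7 y$)
$\sqrt{34293 + S{\left(O{\left(-1 \right)},x \right)}} = \sqrt{34293 - - \frac{29141}{444}} = \sqrt{34293 + \left(\frac{29141}{444} + 0\right)} = \sqrt{34293 + \frac{29141}{444}} = \sqrt{\frac{15255233}{444}} = \frac{\sqrt{1693330863}}{222}$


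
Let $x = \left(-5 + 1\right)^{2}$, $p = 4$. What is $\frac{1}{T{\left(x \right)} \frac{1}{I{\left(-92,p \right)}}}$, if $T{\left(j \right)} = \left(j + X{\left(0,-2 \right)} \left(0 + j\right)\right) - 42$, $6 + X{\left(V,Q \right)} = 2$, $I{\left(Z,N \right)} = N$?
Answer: $- \frac{2}{45} \approx -0.044444$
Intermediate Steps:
$x = 16$ ($x = \left(-4\right)^{2} = 16$)
$X{\left(V,Q \right)} = -4$ ($X{\left(V,Q \right)} = -6 + 2 = -4$)
$T{\left(j \right)} = -42 - 3 j$ ($T{\left(j \right)} = \left(j - 4 \left(0 + j\right)\right) - 42 = \left(j - 4 j\right) - 42 = - 3 j - 42 = -42 - 3 j$)
$\frac{1}{T{\left(x \right)} \frac{1}{I{\left(-92,p \right)}}} = \frac{1}{\left(-42 - 48\right) \frac{1}{4}} = \frac{1}{\left(-90\right) \frac{1}{4}} = \frac{1}{- \frac{45}{2}} = - \frac{2}{45}$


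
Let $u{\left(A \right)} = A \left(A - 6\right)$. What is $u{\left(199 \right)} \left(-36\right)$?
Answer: $-1382652$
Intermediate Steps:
$u{\left(A \right)} = A \left(-6 + A\right)$
$u{\left(199 \right)} \left(-36\right) = 199 \left(-6 + 199\right) \left(-36\right) = 199 \cdot 193 \left(-36\right) = 38407 \left(-36\right) = -1382652$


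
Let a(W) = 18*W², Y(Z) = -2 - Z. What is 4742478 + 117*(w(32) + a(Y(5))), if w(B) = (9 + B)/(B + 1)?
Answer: 53303991/11 ≈ 4.8458e+6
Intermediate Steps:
w(B) = (9 + B)/(1 + B)
4742478 + 117*(w(32) + a(Y(5))) = 4742478 + 117*((9 + 32)/(1 + 32) + 18*(-2 - 1*5)²) = 4742478 + 117*(41/33 + 18*(-2 - 5)²) = 4742478 + 117*((1/33)*41 + 18*(-7)²) = 4742478 + 117*(41/33 + 18*49) = 4742478 + 117*(41/33 + 882) = 4742478 + 117*(29147/33) = 4742478 + 1136733/11 = 53303991/11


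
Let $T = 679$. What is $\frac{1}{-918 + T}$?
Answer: $- \frac{1}{239} \approx -0.0041841$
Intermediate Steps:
$\frac{1}{-918 + T} = \frac{1}{-918 + 679} = \frac{1}{-239} = - \frac{1}{239}$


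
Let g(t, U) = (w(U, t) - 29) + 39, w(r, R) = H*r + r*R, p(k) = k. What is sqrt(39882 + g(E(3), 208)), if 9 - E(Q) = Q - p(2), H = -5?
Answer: 2*sqrt(10129) ≈ 201.29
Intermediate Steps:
w(r, R) = -5*r + R*r (w(r, R) = -5*r + r*R = -5*r + R*r)
E(Q) = 11 - Q (E(Q) = 9 - (Q - 1*2) = 9 - (Q - 2) = 9 - (-2 + Q) = 9 + (2 - Q) = 11 - Q)
g(t, U) = 10 + U*(-5 + t) (g(t, U) = (U*(-5 + t) - 29) + 39 = (-29 + U*(-5 + t)) + 39 = 10 + U*(-5 + t))
sqrt(39882 + g(E(3), 208)) = sqrt(39882 + (10 + 208*(-5 + (11 - 1*3)))) = sqrt(39882 + (10 + 208*(-5 + (11 - 3)))) = sqrt(39882 + (10 + 208*(-5 + 8))) = sqrt(39882 + (10 + 208*3)) = sqrt(39882 + (10 + 624)) = sqrt(39882 + 634) = sqrt(40516) = 2*sqrt(10129)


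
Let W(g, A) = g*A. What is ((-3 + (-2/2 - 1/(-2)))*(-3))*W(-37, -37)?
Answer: 28749/2 ≈ 14375.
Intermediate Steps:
W(g, A) = A*g
((-3 + (-2/2 - 1/(-2)))*(-3))*W(-37, -37) = ((-3 + (-2/2 - 1/(-2)))*(-3))*(-37*(-37)) = ((-3 + (-2*½ - 1*(-½)))*(-3))*1369 = ((-3 + (-1 + ½))*(-3))*1369 = ((-3 - ½)*(-3))*1369 = -7/2*(-3)*1369 = (21/2)*1369 = 28749/2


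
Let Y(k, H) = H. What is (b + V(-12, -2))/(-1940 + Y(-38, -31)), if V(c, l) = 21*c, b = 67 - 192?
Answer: 377/1971 ≈ 0.19127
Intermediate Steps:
b = -125
(b + V(-12, -2))/(-1940 + Y(-38, -31)) = (-125 + 21*(-12))/(-1940 - 31) = (-125 - 252)/(-1971) = -377*(-1/1971) = 377/1971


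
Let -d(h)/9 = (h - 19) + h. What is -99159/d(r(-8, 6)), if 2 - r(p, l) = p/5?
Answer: -165265/177 ≈ -933.70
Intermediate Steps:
r(p, l) = 2 - p/5
d(h) = 171 - 18*h (d(h) = -9*((h - 19) + h) = -9*((-19 + h) + h) = -9*(-19 + 2*h) = 171 - 18*h)
-99159/d(r(-8, 6)) = -99159/(171 - 18*(2 - 1/5*(-8))) = -99159/(171 - 18*(2 + 8/5)) = -99159/(171 - 18*18/5) = -99159/(171 - 324/5) = -99159/531/5 = -99159*5/531 = -165265/177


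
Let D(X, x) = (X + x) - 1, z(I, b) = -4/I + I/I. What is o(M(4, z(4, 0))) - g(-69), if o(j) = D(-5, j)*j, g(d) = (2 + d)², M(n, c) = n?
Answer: -4497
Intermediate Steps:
z(I, b) = 1 - 4/I (z(I, b) = -4/I + 1 = 1 - 4/I)
D(X, x) = -1 + X + x
o(j) = j*(-6 + j) (o(j) = (-1 - 5 + j)*j = (-6 + j)*j = j*(-6 + j))
o(M(4, z(4, 0))) - g(-69) = 4*(-6 + 4) - (2 - 69)² = 4*(-2) - 1*(-67)² = -8 - 1*4489 = -8 - 4489 = -4497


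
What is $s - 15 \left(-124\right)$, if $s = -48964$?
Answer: $-47104$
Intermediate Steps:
$s - 15 \left(-124\right) = -48964 - 15 \left(-124\right) = -48964 - -1860 = -48964 + 1860 = -47104$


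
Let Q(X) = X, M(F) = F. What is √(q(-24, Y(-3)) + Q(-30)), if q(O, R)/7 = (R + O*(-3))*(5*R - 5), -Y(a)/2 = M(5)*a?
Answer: 30*√115 ≈ 321.71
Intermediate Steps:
Y(a) = -10*a
q(O, R) = 7*(-5 + 5*R)*(R - 3*O) (q(O, R) = 7*((R + O*(-3))*(5*R - 5)) = 7*((R - 3*O)*(-5 + 5*R)) = 7*((-5 + 5*R)*(R - 3*O)) = 7*(-5 + 5*R)*(R - 3*O))
√(q(-24, Y(-3)) + Q(-30)) = √((-(-350)*(-3) + 35*(-10*(-3))² + 105*(-24) - 105*(-24)*(-10*(-3))) - 30) = √((-35*30 + 35*30² - 2520 - 105*(-24)*30) - 30) = √((-1050 + 35*900 - 2520 + 75600) - 30) = √((-1050 + 31500 - 2520 + 75600) - 30) = √(103530 - 30) = √103500 = 30*√115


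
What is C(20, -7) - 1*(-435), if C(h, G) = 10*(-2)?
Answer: 415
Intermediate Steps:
C(h, G) = -20
C(20, -7) - 1*(-435) = -20 - 1*(-435) = -20 + 435 = 415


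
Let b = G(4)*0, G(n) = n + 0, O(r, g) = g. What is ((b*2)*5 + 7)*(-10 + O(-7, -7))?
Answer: -119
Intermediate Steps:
G(n) = n
b = 0 (b = 4*0 = 0)
((b*2)*5 + 7)*(-10 + O(-7, -7)) = ((0*2)*5 + 7)*(-10 - 7) = (0*5 + 7)*(-17) = (0 + 7)*(-17) = 7*(-17) = -119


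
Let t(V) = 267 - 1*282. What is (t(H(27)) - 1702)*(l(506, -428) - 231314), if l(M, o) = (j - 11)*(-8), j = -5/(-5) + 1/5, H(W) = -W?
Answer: 1985157626/5 ≈ 3.9703e+8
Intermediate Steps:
t(V) = -15 (t(V) = 267 - 282 = -15)
j = 6/5 (j = -5*(-⅕) + 1*(⅕) = 1 + ⅕ = 6/5 ≈ 1.2000)
l(M, o) = 392/5 (l(M, o) = (6/5 - 11)*(-8) = -49/5*(-8) = 392/5)
(t(H(27)) - 1702)*(l(506, -428) - 231314) = (-15 - 1702)*(392/5 - 231314) = -1717*(-1156178/5) = 1985157626/5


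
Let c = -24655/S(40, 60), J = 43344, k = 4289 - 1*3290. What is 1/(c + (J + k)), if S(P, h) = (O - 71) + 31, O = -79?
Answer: 119/5301472 ≈ 2.2447e-5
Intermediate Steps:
k = 999 (k = 4289 - 3290 = 999)
S(P, h) = -119 (S(P, h) = (-79 - 71) + 31 = -150 + 31 = -119)
c = 24655/119 (c = -24655/(-119) = -24655*(-1/119) = 24655/119 ≈ 207.18)
1/(c + (J + k)) = 1/(24655/119 + (43344 + 999)) = 1/(24655/119 + 44343) = 1/(5301472/119) = 119/5301472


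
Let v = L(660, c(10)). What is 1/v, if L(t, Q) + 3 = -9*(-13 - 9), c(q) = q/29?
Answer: 1/195 ≈ 0.0051282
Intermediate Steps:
c(q) = q/29 (c(q) = q*(1/29) = q/29)
L(t, Q) = 195 (L(t, Q) = -3 - 9*(-13 - 9) = -3 - 9*(-22) = -3 + 198 = 195)
v = 195
1/v = 1/195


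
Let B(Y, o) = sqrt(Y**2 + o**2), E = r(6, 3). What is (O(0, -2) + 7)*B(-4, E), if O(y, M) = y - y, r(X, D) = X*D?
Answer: 14*sqrt(85) ≈ 129.07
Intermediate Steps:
r(X, D) = D*X
E = 18 (E = 3*6 = 18)
O(y, M) = 0
(O(0, -2) + 7)*B(-4, E) = (0 + 7)*sqrt((-4)**2 + 18**2) = 7*sqrt(16 + 324) = 7*sqrt(340) = 7*(2*sqrt(85)) = 14*sqrt(85)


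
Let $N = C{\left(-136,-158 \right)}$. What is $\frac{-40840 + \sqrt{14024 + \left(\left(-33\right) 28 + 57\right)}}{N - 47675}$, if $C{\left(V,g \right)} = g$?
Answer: $\frac{40840}{47833} - \frac{\sqrt{13157}}{47833} \approx 0.85141$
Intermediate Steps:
$N = -158$
$\frac{-40840 + \sqrt{14024 + \left(\left(-33\right) 28 + 57\right)}}{N - 47675} = \frac{-40840 + \sqrt{14024 + \left(\left(-33\right) 28 + 57\right)}}{-158 - 47675} = \frac{-40840 + \sqrt{14024 + \left(-924 + 57\right)}}{-47833} = \left(-40840 + \sqrt{14024 - 867}\right) \left(- \frac{1}{47833}\right) = \left(-40840 + \sqrt{13157}\right) \left(- \frac{1}{47833}\right) = \frac{40840}{47833} - \frac{\sqrt{13157}}{47833}$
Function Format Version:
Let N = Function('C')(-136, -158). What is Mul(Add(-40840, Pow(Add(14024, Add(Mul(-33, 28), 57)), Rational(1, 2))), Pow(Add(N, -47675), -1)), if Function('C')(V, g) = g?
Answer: Add(Rational(40840, 47833), Mul(Rational(-1, 47833), Pow(13157, Rational(1, 2)))) ≈ 0.85141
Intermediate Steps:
N = -158
Mul(Add(-40840, Pow(Add(14024, Add(Mul(-33, 28), 57)), Rational(1, 2))), Pow(Add(N, -47675), -1)) = Mul(Add(-40840, Pow(Add(14024, Add(Mul(-33, 28), 57)), Rational(1, 2))), Pow(Add(-158, -47675), -1)) = Mul(Add(-40840, Pow(Add(14024, Add(-924, 57)), Rational(1, 2))), Pow(-47833, -1)) = Mul(Add(-40840, Pow(Add(14024, -867), Rational(1, 2))), Rational(-1, 47833)) = Mul(Add(-40840, Pow(13157, Rational(1, 2))), Rational(-1, 47833)) = Add(Rational(40840, 47833), Mul(Rational(-1, 47833), Pow(13157, Rational(1, 2))))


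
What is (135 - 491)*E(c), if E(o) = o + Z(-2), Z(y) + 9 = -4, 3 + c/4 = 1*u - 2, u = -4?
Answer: 17444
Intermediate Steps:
c = -36 (c = -12 + 4*(1*(-4) - 2) = -12 + 4*(-4 - 2) = -12 + 4*(-6) = -12 - 24 = -36)
Z(y) = -13 (Z(y) = -9 - 4 = -13)
E(o) = -13 + o (E(o) = o - 13 = -13 + o)
(135 - 491)*E(c) = (135 - 491)*(-13 - 36) = -356*(-49) = 17444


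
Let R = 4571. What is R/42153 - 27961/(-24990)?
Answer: 143652147/117044830 ≈ 1.2273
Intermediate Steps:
R/42153 - 27961/(-24990) = 4571/42153 - 27961/(-24990) = 4571*(1/42153) - 27961*(-1/24990) = 4571/42153 + 27961/24990 = 143652147/117044830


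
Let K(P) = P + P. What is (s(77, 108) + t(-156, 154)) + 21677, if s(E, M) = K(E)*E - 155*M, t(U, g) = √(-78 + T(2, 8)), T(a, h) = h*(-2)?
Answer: 16795 + I*√94 ≈ 16795.0 + 9.6954*I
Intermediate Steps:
K(P) = 2*P
T(a, h) = -2*h
t(U, g) = I*√94 (t(U, g) = √(-78 - 2*8) = √(-78 - 16) = √(-94) = I*√94)
s(E, M) = -155*M + 2*E² (s(E, M) = (2*E)*E - 155*M = 2*E² - 155*M = -155*M + 2*E²)
(s(77, 108) + t(-156, 154)) + 21677 = ((-155*108 + 2*77²) + I*√94) + 21677 = ((-16740 + 2*5929) + I*√94) + 21677 = ((-16740 + 11858) + I*√94) + 21677 = (-4882 + I*√94) + 21677 = 16795 + I*√94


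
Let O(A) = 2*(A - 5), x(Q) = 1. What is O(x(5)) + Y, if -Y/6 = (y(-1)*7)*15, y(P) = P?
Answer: 622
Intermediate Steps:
O(A) = -10 + 2*A (O(A) = 2*(-5 + A) = -10 + 2*A)
Y = 630 (Y = -6*(-1*7)*15 = -(-42)*15 = -6*(-105) = 630)
O(x(5)) + Y = (-10 + 2*1) + 630 = (-10 + 2) + 630 = -8 + 630 = 622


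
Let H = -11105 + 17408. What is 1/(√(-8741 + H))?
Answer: -I*√2438/2438 ≈ -0.020253*I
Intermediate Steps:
H = 6303
1/(√(-8741 + H)) = 1/(√(-8741 + 6303)) = 1/(√(-2438)) = 1/(I*√2438) = -I*√2438/2438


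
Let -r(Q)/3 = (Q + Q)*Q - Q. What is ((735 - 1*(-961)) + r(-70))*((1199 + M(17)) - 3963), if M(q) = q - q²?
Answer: 84746904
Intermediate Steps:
r(Q) = -6*Q² + 3*Q (r(Q) = -3*((Q + Q)*Q - Q) = -3*((2*Q)*Q - Q) = -3*(2*Q² - Q) = -3*(-Q + 2*Q²) = -6*Q² + 3*Q)
((735 - 1*(-961)) + r(-70))*((1199 + M(17)) - 3963) = ((735 - 1*(-961)) + 3*(-70)*(1 - 2*(-70)))*((1199 + 17*(1 - 1*17)) - 3963) = ((735 + 961) + 3*(-70)*(1 + 140))*((1199 + 17*(1 - 17)) - 3963) = (1696 + 3*(-70)*141)*((1199 + 17*(-16)) - 3963) = (1696 - 29610)*((1199 - 272) - 3963) = -27914*(927 - 3963) = -27914*(-3036) = 84746904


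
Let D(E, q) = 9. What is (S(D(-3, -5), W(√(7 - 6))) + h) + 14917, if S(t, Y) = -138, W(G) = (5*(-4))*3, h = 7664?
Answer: 22443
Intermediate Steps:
W(G) = -60 (W(G) = -20*3 = -60)
(S(D(-3, -5), W(√(7 - 6))) + h) + 14917 = (-138 + 7664) + 14917 = 7526 + 14917 = 22443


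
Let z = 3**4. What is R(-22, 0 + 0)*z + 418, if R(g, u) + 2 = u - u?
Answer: 256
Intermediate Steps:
R(g, u) = -2 (R(g, u) = -2 + (u - u) = -2 + 0 = -2)
z = 81
R(-22, 0 + 0)*z + 418 = -2*81 + 418 = -162 + 418 = 256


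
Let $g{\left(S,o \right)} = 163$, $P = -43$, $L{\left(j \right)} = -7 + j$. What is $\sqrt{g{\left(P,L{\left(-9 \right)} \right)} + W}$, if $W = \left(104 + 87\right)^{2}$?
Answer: $2 \sqrt{9161} \approx 191.43$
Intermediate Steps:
$W = 36481$ ($W = 191^{2} = 36481$)
$\sqrt{g{\left(P,L{\left(-9 \right)} \right)} + W} = \sqrt{163 + 36481} = \sqrt{36644} = 2 \sqrt{9161}$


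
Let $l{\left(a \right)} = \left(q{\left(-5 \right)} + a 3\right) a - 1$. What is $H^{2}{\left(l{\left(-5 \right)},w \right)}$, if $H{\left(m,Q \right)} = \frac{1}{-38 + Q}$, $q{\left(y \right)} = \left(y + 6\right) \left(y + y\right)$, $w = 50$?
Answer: $\frac{1}{144} \approx 0.0069444$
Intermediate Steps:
$q{\left(y \right)} = 2 y \left(6 + y\right)$ ($q{\left(y \right)} = \left(6 + y\right) 2 y = 2 y \left(6 + y\right)$)
$l{\left(a \right)} = -1 + a \left(-10 + 3 a\right)$ ($l{\left(a \right)} = \left(2 \left(-5\right) \left(6 - 5\right) + a 3\right) a - 1 = \left(2 \left(-5\right) 1 + 3 a\right) a - 1 = \left(-10 + 3 a\right) a - 1 = a \left(-10 + 3 a\right) - 1 = -1 + a \left(-10 + 3 a\right)$)
$H^{2}{\left(l{\left(-5 \right)},w \right)} = \left(\frac{1}{-38 + 50}\right)^{2} = \left(\frac{1}{12}\right)^{2} = \frac{1}{144}$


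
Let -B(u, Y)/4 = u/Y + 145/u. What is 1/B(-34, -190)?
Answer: 1615/26394 ≈ 0.061188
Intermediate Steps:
B(u, Y) = -580/u - 4*u/Y (B(u, Y) = -4*(u/Y + 145/u) = -4*(145/u + u/Y) = -580/u - 4*u/Y)
1/B(-34, -190) = 1/(-580/(-34) - 4*(-34)/(-190)) = 1/(-580*(-1/34) - 4*(-34)*(-1/190)) = 1/(290/17 - 68/95) = 1/(26394/1615) = 1615/26394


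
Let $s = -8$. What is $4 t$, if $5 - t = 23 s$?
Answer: $756$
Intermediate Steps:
$t = 189$ ($t = 5 - 23 \left(-8\right) = 5 - -184 = 5 + 184 = 189$)
$4 t = 4 \cdot 189 = 756$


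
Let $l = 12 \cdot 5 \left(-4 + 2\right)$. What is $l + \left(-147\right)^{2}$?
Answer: $21489$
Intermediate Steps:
$l = -120$ ($l = 60 \left(-2\right) = -120$)
$l + \left(-147\right)^{2} = -120 + \left(-147\right)^{2} = -120 + 21609 = 21489$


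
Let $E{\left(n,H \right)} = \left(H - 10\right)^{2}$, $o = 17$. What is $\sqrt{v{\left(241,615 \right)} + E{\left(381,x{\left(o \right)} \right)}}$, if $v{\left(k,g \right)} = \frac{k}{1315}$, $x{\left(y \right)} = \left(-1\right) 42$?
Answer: $\frac{\sqrt{4676141315}}{1315} \approx 52.002$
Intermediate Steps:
$x{\left(y \right)} = -42$
$E{\left(n,H \right)} = \left(-10 + H\right)^{2}$
$v{\left(k,g \right)} = \frac{k}{1315}$ ($v{\left(k,g \right)} = k \frac{1}{1315} = \frac{k}{1315}$)
$\sqrt{v{\left(241,615 \right)} + E{\left(381,x{\left(o \right)} \right)}} = \sqrt{\frac{1}{1315} \cdot 241 + \left(-10 - 42\right)^{2}} = \sqrt{\frac{241}{1315} + \left(-52\right)^{2}} = \sqrt{\frac{241}{1315} + 2704} = \sqrt{\frac{3556001}{1315}} = \frac{\sqrt{4676141315}}{1315}$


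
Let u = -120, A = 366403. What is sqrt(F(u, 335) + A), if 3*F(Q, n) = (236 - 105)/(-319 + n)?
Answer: 5*sqrt(2110497)/12 ≈ 605.31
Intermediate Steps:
F(Q, n) = 131/(3*(-319 + n)) (F(Q, n) = ((236 - 105)/(-319 + n))/3 = (131/(-319 + n))/3 = 131/(3*(-319 + n)))
sqrt(F(u, 335) + A) = sqrt(131/(3*(-319 + 335)) + 366403) = sqrt((131/3)/16 + 366403) = sqrt((131/3)*(1/16) + 366403) = sqrt(131/48 + 366403) = sqrt(17587475/48) = 5*sqrt(2110497)/12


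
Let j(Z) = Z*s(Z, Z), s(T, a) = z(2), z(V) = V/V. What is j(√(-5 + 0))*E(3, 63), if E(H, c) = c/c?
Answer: I*√5 ≈ 2.2361*I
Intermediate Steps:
z(V) = 1
s(T, a) = 1
E(H, c) = 1
j(Z) = Z (j(Z) = Z*1 = Z)
j(√(-5 + 0))*E(3, 63) = √(-5 + 0)*1 = √(-5)*1 = (I*√5)*1 = I*√5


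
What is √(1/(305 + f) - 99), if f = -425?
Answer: 109*I*√30/60 ≈ 9.9503*I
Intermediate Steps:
√(1/(305 + f) - 99) = √(1/(305 - 425) - 99) = √(1/(-120) - 99) = √(-1/120 - 99) = √(-11881/120) = 109*I*√30/60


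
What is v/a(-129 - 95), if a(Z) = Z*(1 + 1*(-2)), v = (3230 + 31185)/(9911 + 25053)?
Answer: 34415/7831936 ≈ 0.0043942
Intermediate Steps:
v = 34415/34964 ≈ 0.98430
a(Z) = -Z (a(Z) = Z*(1 - 2) = Z*(-1) = -Z)
v/a(-129 - 95) = 34415/(34964*((-(-129 - 95)))) = 34415/(34964*((-1*(-224)))) = (34415/34964)/224 = (34415/34964)*(1/224) = 34415/7831936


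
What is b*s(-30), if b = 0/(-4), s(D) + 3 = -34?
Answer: 0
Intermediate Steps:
s(D) = -37 (s(D) = -3 - 34 = -37)
b = 0 (b = -1/4*0 = 0)
b*s(-30) = 0*(-37) = 0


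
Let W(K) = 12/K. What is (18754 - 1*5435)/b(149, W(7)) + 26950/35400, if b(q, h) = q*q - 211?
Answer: 1182359/864940 ≈ 1.3670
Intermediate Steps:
b(q, h) = -211 + q**2 (b(q, h) = q**2 - 211 = -211 + q**2)
(18754 - 1*5435)/b(149, W(7)) + 26950/35400 = (18754 - 1*5435)/(-211 + 149**2) + 26950/35400 = (18754 - 5435)/(-211 + 22201) + 26950*(1/35400) = 13319/21990 + 539/708 = 1182359/864940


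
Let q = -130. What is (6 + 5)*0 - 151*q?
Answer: 19630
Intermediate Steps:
(6 + 5)*0 - 151*q = (6 + 5)*0 - 151*(-130) = 11*0 + 19630 = 0 + 19630 = 19630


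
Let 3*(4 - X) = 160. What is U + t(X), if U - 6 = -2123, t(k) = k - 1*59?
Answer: -6676/3 ≈ -2225.3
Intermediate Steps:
X = -148/3 (X = 4 - 1/3*160 = 4 - 160/3 = -148/3 ≈ -49.333)
t(k) = -59 + k (t(k) = k - 59 = -59 + k)
U = -2117 (U = 6 - 2123 = -2117)
U + t(X) = -2117 + (-59 - 148/3) = -2117 - 325/3 = -6676/3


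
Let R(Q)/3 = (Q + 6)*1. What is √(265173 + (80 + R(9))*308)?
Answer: √303673 ≈ 551.07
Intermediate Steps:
R(Q) = 18 + 3*Q (R(Q) = 3*((Q + 6)*1) = 3*((6 + Q)*1) = 3*(6 + Q) = 18 + 3*Q)
√(265173 + (80 + R(9))*308) = √(265173 + (80 + (18 + 3*9))*308) = √(265173 + (80 + (18 + 27))*308) = √(265173 + (80 + 45)*308) = √(265173 + 125*308) = √(265173 + 38500) = √303673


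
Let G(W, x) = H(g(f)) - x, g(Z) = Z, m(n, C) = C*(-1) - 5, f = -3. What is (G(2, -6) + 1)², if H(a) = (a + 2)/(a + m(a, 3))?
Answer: 6084/121 ≈ 50.281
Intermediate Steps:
m(n, C) = -5 - C (m(n, C) = -C - 5 = -5 - C)
H(a) = (2 + a)/(-8 + a) (H(a) = (a + 2)/(a + (-5 - 1*3)) = (2 + a)/(a + (-5 - 3)) = (2 + a)/(a - 8) = (2 + a)/(-8 + a))
G(W, x) = 1/11 - x (G(W, x) = (2 - 3)/(-8 - 3) - x = -1/(-11) - x = -1/11*(-1) - x = 1/11 - x)
(G(2, -6) + 1)² = ((1/11 - 1*(-6)) + 1)² = ((1/11 + 6) + 1)² = (67/11 + 1)² = (78/11)² = 6084/121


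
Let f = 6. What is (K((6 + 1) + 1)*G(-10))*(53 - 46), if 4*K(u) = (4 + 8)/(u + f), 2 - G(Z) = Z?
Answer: 18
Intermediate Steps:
G(Z) = 2 - Z
K(u) = 3/(6 + u) (K(u) = ((4 + 8)/(u + 6))/4 = (12/(6 + u))/4 = 3/(6 + u))
(K((6 + 1) + 1)*G(-10))*(53 - 46) = ((3/(6 + ((6 + 1) + 1)))*(2 - 1*(-10)))*(53 - 46) = ((3/(6 + (7 + 1)))*(2 + 10))*7 = ((3/(6 + 8))*12)*7 = ((3/14)*12)*7 = (18/7)*7 = 18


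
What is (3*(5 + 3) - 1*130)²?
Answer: 11236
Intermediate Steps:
(3*(5 + 3) - 1*130)² = (3*8 - 130)² = (24 - 130)² = (-106)² = 11236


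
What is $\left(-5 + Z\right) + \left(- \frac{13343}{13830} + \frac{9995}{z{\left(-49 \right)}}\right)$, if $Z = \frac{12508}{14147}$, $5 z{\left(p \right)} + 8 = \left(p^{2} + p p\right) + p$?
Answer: $\frac{1012205188331}{185674706490} \approx 5.4515$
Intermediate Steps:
$z{\left(p \right)} = - \frac{8}{5} + \frac{p}{5} + \frac{2 p^{2}}{5}$ ($z{\left(p \right)} = - \frac{8}{5} + \frac{\left(p^{2} + p p\right) + p}{5} = - \frac{8}{5} + \frac{\left(p^{2} + p^{2}\right) + p}{5} = - \frac{8}{5} + \frac{2 p^{2} + p}{5} = - \frac{8}{5} + \frac{p + 2 p^{2}}{5} = - \frac{8}{5} + \left(\frac{p}{5} + \frac{2 p^{2}}{5}\right) = - \frac{8}{5} + \frac{p}{5} + \frac{2 p^{2}}{5}$)
$Z = \frac{12508}{14147}$ ($Z = 12508 \cdot \frac{1}{14147} = \frac{12508}{14147} \approx 0.88414$)
$\left(-5 + Z\right) + \left(- \frac{13343}{13830} + \frac{9995}{z{\left(-49 \right)}}\right) = \left(-5 + \frac{12508}{14147}\right) + \left(- \frac{13343}{13830} + \frac{9995}{- \frac{8}{5} + \frac{1}{5} \left(-49\right) + \frac{2 \left(-49\right)^{2}}{5}}\right) = - \frac{58227}{14147} + \left(\left(-13343\right) \frac{1}{13830} + \frac{9995}{- \frac{8}{5} - \frac{49}{5} + \frac{2}{5} \cdot 2401}\right) = - \frac{58227}{14147} - \left(\frac{13343}{13830} - \frac{9995}{- \frac{8}{5} - \frac{49}{5} + \frac{4802}{5}}\right) = - \frac{58227}{14147} - \left(\frac{13343}{13830} - \frac{9995}{949}\right) = - \frac{58227}{14147} + \left(- \frac{13343}{13830} + 9995 \cdot \frac{1}{949}\right) = - \frac{58227}{14147} + \left(- \frac{13343}{13830} + \frac{9995}{949}\right) = - \frac{58227}{14147} + \frac{125568343}{13124670} = \frac{1012205188331}{185674706490}$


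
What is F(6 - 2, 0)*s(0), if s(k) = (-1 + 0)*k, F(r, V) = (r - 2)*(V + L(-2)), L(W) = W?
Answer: 0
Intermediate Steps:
F(r, V) = (-2 + V)*(-2 + r) (F(r, V) = (r - 2)*(V - 2) = (-2 + r)*(-2 + V) = (-2 + V)*(-2 + r))
s(k) = -k
F(6 - 2, 0)*s(0) = (4 - 2*0 - 2*(6 - 2) + 0*(6 - 2))*(-1*0) = (4 + 0 - 2*4 + 0*4)*0 = (4 + 0 - 8 + 0)*0 = -4*0 = 0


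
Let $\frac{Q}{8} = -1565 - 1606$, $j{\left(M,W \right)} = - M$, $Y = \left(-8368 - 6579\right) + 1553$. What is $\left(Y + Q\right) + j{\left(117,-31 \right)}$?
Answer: $-38879$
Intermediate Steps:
$Y = -13394$ ($Y = -14947 + 1553 = -13394$)
$Q = -25368$ ($Q = 8 \left(-1565 - 1606\right) = 8 \left(-3171\right) = -25368$)
$\left(Y + Q\right) + j{\left(117,-31 \right)} = \left(-13394 - 25368\right) - 117 = -38762 - 117 = -38879$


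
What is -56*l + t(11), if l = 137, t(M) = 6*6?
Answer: -7636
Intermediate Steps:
t(M) = 36
-56*l + t(11) = -56*137 + 36 = -7672 + 36 = -7636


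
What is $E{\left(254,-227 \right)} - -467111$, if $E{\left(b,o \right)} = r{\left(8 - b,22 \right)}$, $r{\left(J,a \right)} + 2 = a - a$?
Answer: $467109$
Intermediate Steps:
$r{\left(J,a \right)} = -2$ ($r{\left(J,a \right)} = -2 + \left(a - a\right) = -2 + 0 = -2$)
$E{\left(b,o \right)} = -2$
$E{\left(254,-227 \right)} - -467111 = -2 - -467111 = -2 + 467111 = 467109$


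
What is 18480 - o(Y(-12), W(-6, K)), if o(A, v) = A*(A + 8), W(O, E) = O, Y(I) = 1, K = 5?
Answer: 18471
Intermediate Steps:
o(A, v) = A*(8 + A)
18480 - o(Y(-12), W(-6, K)) = 18480 - (8 + 1) = 18480 - 9 = 18471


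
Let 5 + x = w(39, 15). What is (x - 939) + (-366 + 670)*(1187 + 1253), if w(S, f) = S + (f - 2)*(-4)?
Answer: 740803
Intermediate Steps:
w(S, f) = 8 + S - 4*f (w(S, f) = S + (-2 + f)*(-4) = S + (8 - 4*f) = 8 + S - 4*f)
x = -18 (x = -5 + (8 + 39 - 4*15) = -5 + (8 + 39 - 60) = -5 - 13 = -18)
(x - 939) + (-366 + 670)*(1187 + 1253) = (-18 - 939) + (-366 + 670)*(1187 + 1253) = -957 + 304*2440 = -957 + 741760 = 740803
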